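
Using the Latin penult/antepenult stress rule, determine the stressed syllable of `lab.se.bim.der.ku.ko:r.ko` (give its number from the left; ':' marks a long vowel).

Classical Latin: stress the penult if heavy (long vowel or closed), else the antepenult.
Weights: 5 ku L, 6 ko:r H, 7 ko L.
The penult (syllable 6, ko:r) is heavy, so it takes stress.
Stress on syllable 6: lab.se.bim.der.ku.ˈko:r.ko.

6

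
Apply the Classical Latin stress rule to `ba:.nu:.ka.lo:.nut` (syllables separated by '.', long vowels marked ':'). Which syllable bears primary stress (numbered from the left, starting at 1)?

4

Classical Latin: stress the penult if heavy (long vowel or closed), else the antepenult.
Weights: 3 ka L, 4 lo: H, 5 nut H.
The penult (syllable 4, lo:) is heavy, so it takes stress.
Stress on syllable 4: ba:.nu:.ka.ˈlo:.nut.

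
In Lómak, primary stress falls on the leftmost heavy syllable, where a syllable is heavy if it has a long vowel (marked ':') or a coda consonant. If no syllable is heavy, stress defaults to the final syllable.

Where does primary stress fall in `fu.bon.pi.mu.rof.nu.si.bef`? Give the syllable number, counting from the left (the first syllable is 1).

2

Weights: 1 fu L, 2 bon H, 3 pi L, 4 mu L, 5 rof H, 6 nu L, 7 si L, 8 bef H.
Heavy syllables in the domain: 2, 5, 8. The leftmost is syllable 2 (bon).
Primary stress: syllable 2 → fu.ˈbon.pi.mu.rof.nu.si.bef.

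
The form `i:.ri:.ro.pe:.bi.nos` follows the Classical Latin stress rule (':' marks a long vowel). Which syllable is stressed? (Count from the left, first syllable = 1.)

4

Classical Latin: stress the penult if heavy (long vowel or closed), else the antepenult.
Weights: 4 pe: H, 5 bi L, 6 nos H.
The penult (syllable 5, bi) is light, so stress falls on the antepenult (syllable 4, pe:).
Stress on syllable 4: i:.ri:.ro.ˈpe:.bi.nos.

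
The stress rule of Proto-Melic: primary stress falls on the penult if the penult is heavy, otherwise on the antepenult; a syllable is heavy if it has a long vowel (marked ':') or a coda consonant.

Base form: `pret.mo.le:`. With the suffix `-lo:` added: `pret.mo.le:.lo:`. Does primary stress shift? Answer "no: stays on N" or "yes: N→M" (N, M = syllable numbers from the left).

yes: 1→3

Base `pret.mo.le:` (3 syllables):
  Weights: 1 pret H, 2 mo L, 3 le: H.
  The penult (syllable 2, mo) is light, so stress falls on the antepenult (syllable 1, pret).
  → primary stress on syllable 1.
Suffixed `pret.mo.le:.lo:` (4 syllables):
  Weights: 2 mo L, 3 le: H, 4 lo: H.
  The penult (syllable 3, le:) is heavy, so it takes stress.
  → primary stress on syllable 3.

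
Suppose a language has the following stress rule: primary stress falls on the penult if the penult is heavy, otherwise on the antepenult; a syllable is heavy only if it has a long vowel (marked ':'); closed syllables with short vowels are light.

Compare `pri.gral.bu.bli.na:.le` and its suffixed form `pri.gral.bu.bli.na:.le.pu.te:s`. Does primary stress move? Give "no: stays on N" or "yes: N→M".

Base `pri.gral.bu.bli.na:.le` (6 syllables):
  Weights: 4 bli L, 5 na: H, 6 le L.
  The penult (syllable 5, na:) is heavy, so it takes stress.
  → primary stress on syllable 5.
Suffixed `pri.gral.bu.bli.na:.le.pu.te:s` (8 syllables):
  Weights: 6 le L, 7 pu L, 8 te:s H.
  The penult (syllable 7, pu) is light, so stress falls on the antepenult (syllable 6, le).
  → primary stress on syllable 6.

yes: 5→6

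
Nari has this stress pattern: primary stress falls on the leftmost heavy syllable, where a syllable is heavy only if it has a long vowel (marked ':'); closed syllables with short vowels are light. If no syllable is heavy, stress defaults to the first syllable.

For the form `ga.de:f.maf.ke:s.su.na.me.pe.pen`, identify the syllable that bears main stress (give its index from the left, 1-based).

Weights: 1 ga L, 2 de:f H, 3 maf L, 4 ke:s H, 5 su L, 6 na L, 7 me L, 8 pe L, 9 pen L.
Heavy syllables in the domain: 2, 4. The leftmost is syllable 2 (de:f).
Primary stress: syllable 2 → ga.ˈde:f.maf.ke:s.su.na.me.pe.pen.

2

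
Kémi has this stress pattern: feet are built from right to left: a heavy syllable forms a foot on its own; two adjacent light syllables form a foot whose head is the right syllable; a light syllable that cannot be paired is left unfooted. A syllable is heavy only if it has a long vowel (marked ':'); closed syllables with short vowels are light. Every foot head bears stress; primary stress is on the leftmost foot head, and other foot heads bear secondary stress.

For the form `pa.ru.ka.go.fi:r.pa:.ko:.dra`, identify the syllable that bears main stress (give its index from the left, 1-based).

Weights: 1 pa L, 2 ru L, 3 ka L, 4 go L, 5 fi:r H, 6 pa: H, 7 ko: H, 8 dra L.
Parse right to left (heavy = foot alone; LL = one foot; stranded L unfooted): (pa.ˈru) (ka.ˈgo) (ˈfi:r) (ˈpa:) (ˈko:) dra.
Foot heads: 2, 4, 5, 6, 7.
Primary stress on the leftmost head = syllable 2.
Primary stress: syllable 2 → pa.ˈru.ka.go.fi:r.pa:.ko:.dra.

2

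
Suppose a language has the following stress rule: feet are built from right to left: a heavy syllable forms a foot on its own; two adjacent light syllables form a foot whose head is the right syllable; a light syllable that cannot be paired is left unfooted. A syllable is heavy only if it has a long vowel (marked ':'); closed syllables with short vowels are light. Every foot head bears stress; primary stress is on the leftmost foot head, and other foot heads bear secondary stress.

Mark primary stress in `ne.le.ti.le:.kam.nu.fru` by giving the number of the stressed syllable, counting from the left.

3

Weights: 1 ne L, 2 le L, 3 ti L, 4 le: H, 5 kam L, 6 nu L, 7 fru L.
Parse right to left (heavy = foot alone; LL = one foot; stranded L unfooted): ne (le.ˈti) (ˈle:) kam (nu.ˈfru).
Foot heads: 3, 4, 7.
Primary stress on the leftmost head = syllable 3.
Primary stress: syllable 3 → ne.le.ˈti.le:.kam.nu.fru.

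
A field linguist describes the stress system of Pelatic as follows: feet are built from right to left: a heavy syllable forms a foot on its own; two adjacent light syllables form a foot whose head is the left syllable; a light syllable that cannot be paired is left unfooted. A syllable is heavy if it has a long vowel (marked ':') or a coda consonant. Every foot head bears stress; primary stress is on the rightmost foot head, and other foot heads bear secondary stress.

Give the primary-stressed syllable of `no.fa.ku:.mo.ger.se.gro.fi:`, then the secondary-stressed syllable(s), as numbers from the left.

Weights: 1 no L, 2 fa L, 3 ku: H, 4 mo L, 5 ger H, 6 se L, 7 gro L, 8 fi: H.
Parse right to left (heavy = foot alone; LL = one foot; stranded L unfooted): (ˈno.fa) (ˈku:) mo (ˈger) (ˈse.gro) (ˈfi:).
Foot heads: 1, 3, 5, 6, 8.
Primary stress on the rightmost head = syllable 8.
Secondary stress on 1, 3, 5, 6: ˌno.fa.ˌku:.mo.ˌger.ˌse.gro.ˈfi:.

primary 8, secondary 1, 3, 5, 6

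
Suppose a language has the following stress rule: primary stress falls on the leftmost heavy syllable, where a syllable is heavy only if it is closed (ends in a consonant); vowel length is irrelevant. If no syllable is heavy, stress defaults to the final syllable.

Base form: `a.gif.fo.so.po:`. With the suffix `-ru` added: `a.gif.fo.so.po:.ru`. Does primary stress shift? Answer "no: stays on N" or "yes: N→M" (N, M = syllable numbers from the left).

Base `a.gif.fo.so.po:` (5 syllables):
  Weights: 1 a L, 2 gif H, 3 fo L, 4 so L, 5 po: L.
  Heavy syllables in the domain: 2. The leftmost is syllable 2 (gif).
  → primary stress on syllable 2.
Suffixed `a.gif.fo.so.po:.ru` (6 syllables):
  Weights: 1 a L, 2 gif H, 3 fo L, 4 so L, 5 po: L, 6 ru L.
  Heavy syllables in the domain: 2. The leftmost is syllable 2 (gif).
  → primary stress on syllable 2.

no: stays on 2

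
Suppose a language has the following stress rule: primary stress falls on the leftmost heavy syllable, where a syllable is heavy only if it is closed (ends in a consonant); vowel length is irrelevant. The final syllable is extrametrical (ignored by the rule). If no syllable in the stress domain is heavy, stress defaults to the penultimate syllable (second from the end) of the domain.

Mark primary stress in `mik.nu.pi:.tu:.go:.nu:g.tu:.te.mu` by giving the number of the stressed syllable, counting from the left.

The final syllable (9, mu) is extrametrical; the stress domain is syllables 1–8.
Weights: 1 mik H, 2 nu L, 3 pi: L, 4 tu: L, 5 go: L, 6 nu:g H, 7 tu: L, 8 te L.
Heavy syllables in the domain: 1, 6. The leftmost is syllable 1 (mik).
Primary stress: syllable 1 → ˈmik.nu.pi:.tu:.go:.nu:g.tu:.te.mu.

1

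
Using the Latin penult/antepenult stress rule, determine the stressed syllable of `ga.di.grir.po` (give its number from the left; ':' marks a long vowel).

3

Classical Latin: stress the penult if heavy (long vowel or closed), else the antepenult.
Weights: 2 di L, 3 grir H, 4 po L.
The penult (syllable 3, grir) is heavy, so it takes stress.
Stress on syllable 3: ga.di.ˈgrir.po.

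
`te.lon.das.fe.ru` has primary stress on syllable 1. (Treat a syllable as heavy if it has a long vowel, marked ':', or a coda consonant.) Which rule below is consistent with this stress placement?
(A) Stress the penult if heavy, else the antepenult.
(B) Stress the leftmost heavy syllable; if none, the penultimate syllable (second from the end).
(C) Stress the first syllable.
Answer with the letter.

Rule A → syllable 3 (observed: 1).
Rule B → syllable 2 (observed: 1).
Rule C → syllable 1 ✓.

C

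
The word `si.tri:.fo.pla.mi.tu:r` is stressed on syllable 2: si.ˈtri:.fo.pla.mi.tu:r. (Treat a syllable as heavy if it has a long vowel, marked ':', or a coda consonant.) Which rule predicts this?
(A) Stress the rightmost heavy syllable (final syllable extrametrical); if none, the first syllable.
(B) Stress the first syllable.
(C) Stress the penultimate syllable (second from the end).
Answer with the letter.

A

Rule A → syllable 2 ✓.
Rule B → syllable 1 (observed: 2).
Rule C → syllable 5 (observed: 2).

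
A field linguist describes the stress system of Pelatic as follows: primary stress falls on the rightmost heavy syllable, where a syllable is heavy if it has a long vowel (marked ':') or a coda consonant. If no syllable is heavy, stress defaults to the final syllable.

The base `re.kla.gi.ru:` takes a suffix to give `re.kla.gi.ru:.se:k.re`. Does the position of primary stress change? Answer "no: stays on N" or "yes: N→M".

yes: 4→5

Base `re.kla.gi.ru:` (4 syllables):
  Weights: 1 re L, 2 kla L, 3 gi L, 4 ru: H.
  Heavy syllables in the domain: 4. The rightmost is syllable 4 (ru:).
  → primary stress on syllable 4.
Suffixed `re.kla.gi.ru:.se:k.re` (6 syllables):
  Weights: 1 re L, 2 kla L, 3 gi L, 4 ru: H, 5 se:k H, 6 re L.
  Heavy syllables in the domain: 4, 5. The rightmost is syllable 5 (se:k).
  → primary stress on syllable 5.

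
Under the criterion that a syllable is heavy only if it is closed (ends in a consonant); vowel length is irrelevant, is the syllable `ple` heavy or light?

`ple`: short vowel, open (no coda). Open (no coda) → light.

light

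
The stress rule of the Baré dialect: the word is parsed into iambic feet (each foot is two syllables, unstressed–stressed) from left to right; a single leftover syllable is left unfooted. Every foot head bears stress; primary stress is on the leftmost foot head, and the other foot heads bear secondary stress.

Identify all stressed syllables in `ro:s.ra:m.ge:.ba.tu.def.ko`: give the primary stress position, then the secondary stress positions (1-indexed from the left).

Parse left to right into iambic (σˈσ) feet: (ro:s.ˈra:m) (ge:.ˈba) (tu.ˈdef) ko. Syllable 7 is left unfooted.
Foot heads (stressed positions): 2, 4, 6.
End Rule Leftmost: primary stress on the leftmost head = syllable 2.
Secondary stress on 4, 6: ro:s.ˈra:m.ge:.ˌba.tu.ˌdef.ko.

primary 2, secondary 4, 6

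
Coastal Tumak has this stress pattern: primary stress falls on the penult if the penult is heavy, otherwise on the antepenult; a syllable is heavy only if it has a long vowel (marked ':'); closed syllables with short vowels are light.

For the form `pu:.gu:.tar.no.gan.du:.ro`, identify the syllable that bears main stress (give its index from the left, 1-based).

6

Weights: 5 gan L, 6 du: H, 7 ro L.
The penult (syllable 6, du:) is heavy, so it takes stress.
Primary stress: syllable 6 → pu:.gu:.tar.no.gan.ˈdu:.ro.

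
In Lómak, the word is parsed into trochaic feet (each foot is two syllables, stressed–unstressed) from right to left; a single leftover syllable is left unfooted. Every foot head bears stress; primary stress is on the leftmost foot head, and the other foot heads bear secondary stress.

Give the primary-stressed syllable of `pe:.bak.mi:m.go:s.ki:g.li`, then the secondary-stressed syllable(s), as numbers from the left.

Parse right to left into trochaic (ˈσσ) feet: (ˈpe:.bak) (ˈmi:m.go:s) (ˈki:g.li).
Foot heads (stressed positions): 1, 3, 5.
End Rule Leftmost: primary stress on the leftmost head = syllable 1.
Secondary stress on 3, 5: ˈpe:.bak.ˌmi:m.go:s.ˌki:g.li.

primary 1, secondary 3, 5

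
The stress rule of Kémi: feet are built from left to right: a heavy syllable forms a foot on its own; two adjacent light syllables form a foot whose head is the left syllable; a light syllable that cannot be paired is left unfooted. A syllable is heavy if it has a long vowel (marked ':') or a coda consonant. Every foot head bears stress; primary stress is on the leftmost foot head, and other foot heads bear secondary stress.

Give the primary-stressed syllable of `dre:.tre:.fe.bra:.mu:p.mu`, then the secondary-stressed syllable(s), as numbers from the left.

primary 1, secondary 2, 4, 5

Weights: 1 dre: H, 2 tre: H, 3 fe L, 4 bra: H, 5 mu:p H, 6 mu L.
Parse left to right (heavy = foot alone; LL = one foot; stranded L unfooted): (ˈdre:) (ˈtre:) fe (ˈbra:) (ˈmu:p) mu.
Foot heads: 1, 2, 4, 5.
Primary stress on the leftmost head = syllable 1.
Secondary stress on 2, 4, 5: ˈdre:.ˌtre:.fe.ˌbra:.ˌmu:p.mu.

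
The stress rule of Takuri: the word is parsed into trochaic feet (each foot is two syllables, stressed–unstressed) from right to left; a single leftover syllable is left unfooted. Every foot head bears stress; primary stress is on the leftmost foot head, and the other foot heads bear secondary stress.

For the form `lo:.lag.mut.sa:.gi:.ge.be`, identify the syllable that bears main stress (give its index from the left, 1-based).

Parse right to left into trochaic (ˈσσ) feet: lo: (ˈlag.mut) (ˈsa:.gi:) (ˈge.be). Syllable 1 is left unfooted.
Foot heads (stressed positions): 2, 4, 6.
End Rule Leftmost: primary stress on the leftmost head = syllable 2.
Primary stress: syllable 2 → lo:.ˈlag.mut.sa:.gi:.ge.be.

2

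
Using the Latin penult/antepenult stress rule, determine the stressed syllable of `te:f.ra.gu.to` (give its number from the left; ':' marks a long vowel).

2

Classical Latin: stress the penult if heavy (long vowel or closed), else the antepenult.
Weights: 2 ra L, 3 gu L, 4 to L.
The penult (syllable 3, gu) is light, so stress falls on the antepenult (syllable 2, ra).
Stress on syllable 2: te:f.ˈra.gu.to.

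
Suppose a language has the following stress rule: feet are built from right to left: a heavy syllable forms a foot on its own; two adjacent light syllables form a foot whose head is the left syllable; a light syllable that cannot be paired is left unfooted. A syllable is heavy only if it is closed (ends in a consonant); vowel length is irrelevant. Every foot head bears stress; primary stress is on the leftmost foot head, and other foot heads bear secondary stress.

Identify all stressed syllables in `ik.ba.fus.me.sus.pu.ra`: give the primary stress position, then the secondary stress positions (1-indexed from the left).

Weights: 1 ik H, 2 ba L, 3 fus H, 4 me L, 5 sus H, 6 pu L, 7 ra L.
Parse right to left (heavy = foot alone; LL = one foot; stranded L unfooted): (ˈik) ba (ˈfus) me (ˈsus) (ˈpu.ra).
Foot heads: 1, 3, 5, 6.
Primary stress on the leftmost head = syllable 1.
Secondary stress on 3, 5, 6: ˈik.ba.ˌfus.me.ˌsus.ˌpu.ra.

primary 1, secondary 3, 5, 6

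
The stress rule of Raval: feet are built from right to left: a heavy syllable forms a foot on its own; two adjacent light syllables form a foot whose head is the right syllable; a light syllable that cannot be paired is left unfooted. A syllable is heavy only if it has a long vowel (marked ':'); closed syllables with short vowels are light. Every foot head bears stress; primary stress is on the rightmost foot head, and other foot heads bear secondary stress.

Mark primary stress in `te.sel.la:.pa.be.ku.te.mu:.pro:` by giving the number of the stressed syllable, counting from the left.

Weights: 1 te L, 2 sel L, 3 la: H, 4 pa L, 5 be L, 6 ku L, 7 te L, 8 mu: H, 9 pro: H.
Parse right to left (heavy = foot alone; LL = one foot; stranded L unfooted): (te.ˈsel) (ˈla:) (pa.ˈbe) (ku.ˈte) (ˈmu:) (ˈpro:).
Foot heads: 2, 3, 5, 7, 8, 9.
Primary stress on the rightmost head = syllable 9.
Primary stress: syllable 9 → te.sel.la:.pa.be.ku.te.mu:.ˈpro:.

9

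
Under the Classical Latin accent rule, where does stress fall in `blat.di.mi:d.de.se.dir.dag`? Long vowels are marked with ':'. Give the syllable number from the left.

Classical Latin: stress the penult if heavy (long vowel or closed), else the antepenult.
Weights: 5 se L, 6 dir H, 7 dag H.
The penult (syllable 6, dir) is heavy, so it takes stress.
Stress on syllable 6: blat.di.mi:d.de.se.ˈdir.dag.

6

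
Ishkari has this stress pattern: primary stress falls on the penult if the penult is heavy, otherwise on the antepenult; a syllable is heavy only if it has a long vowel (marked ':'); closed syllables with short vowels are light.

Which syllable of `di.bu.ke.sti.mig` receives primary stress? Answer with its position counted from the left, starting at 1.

Weights: 3 ke L, 4 sti L, 5 mig L.
The penult (syllable 4, sti) is light, so stress falls on the antepenult (syllable 3, ke).
Primary stress: syllable 3 → di.bu.ˈke.sti.mig.

3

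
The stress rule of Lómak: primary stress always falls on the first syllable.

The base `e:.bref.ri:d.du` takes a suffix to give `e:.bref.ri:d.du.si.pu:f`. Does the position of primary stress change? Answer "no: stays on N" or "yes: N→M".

Base `e:.bref.ri:d.du` (4 syllables):
  The word has 4 syllables; the first syllable is syllable 1 (e:).
  → primary stress on syllable 1.
Suffixed `e:.bref.ri:d.du.si.pu:f` (6 syllables):
  The word has 6 syllables; the first syllable is syllable 1 (e:).
  → primary stress on syllable 1.

no: stays on 1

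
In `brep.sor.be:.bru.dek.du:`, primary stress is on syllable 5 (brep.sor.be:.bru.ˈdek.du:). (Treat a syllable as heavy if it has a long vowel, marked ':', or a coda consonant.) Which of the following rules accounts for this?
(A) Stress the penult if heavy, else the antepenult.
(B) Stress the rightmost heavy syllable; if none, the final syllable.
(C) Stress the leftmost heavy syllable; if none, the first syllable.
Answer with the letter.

Rule A → syllable 5 ✓.
Rule B → syllable 6 (observed: 5).
Rule C → syllable 1 (observed: 5).

A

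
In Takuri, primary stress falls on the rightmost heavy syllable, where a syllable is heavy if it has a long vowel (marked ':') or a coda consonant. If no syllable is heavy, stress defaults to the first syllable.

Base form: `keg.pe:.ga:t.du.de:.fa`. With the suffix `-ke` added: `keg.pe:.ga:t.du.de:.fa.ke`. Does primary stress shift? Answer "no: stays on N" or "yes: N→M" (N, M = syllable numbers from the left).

no: stays on 5

Base `keg.pe:.ga:t.du.de:.fa` (6 syllables):
  Weights: 1 keg H, 2 pe: H, 3 ga:t H, 4 du L, 5 de: H, 6 fa L.
  Heavy syllables in the domain: 1, 2, 3, 5. The rightmost is syllable 5 (de:).
  → primary stress on syllable 5.
Suffixed `keg.pe:.ga:t.du.de:.fa.ke` (7 syllables):
  Weights: 1 keg H, 2 pe: H, 3 ga:t H, 4 du L, 5 de: H, 6 fa L, 7 ke L.
  Heavy syllables in the domain: 1, 2, 3, 5. The rightmost is syllable 5 (de:).
  → primary stress on syllable 5.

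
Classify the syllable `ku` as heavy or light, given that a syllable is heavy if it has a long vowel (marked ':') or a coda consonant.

light

`ku`: short vowel, open (no coda). Short vowel, open → light.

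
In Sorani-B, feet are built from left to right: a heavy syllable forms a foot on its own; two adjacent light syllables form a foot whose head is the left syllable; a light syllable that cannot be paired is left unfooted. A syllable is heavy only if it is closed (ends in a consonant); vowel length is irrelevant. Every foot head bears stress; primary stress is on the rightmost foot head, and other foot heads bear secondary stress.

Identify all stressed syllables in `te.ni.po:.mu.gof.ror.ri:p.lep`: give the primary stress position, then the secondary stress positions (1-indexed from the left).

primary 8, secondary 1, 3, 5, 6, 7

Weights: 1 te L, 2 ni L, 3 po: L, 4 mu L, 5 gof H, 6 ror H, 7 ri:p H, 8 lep H.
Parse left to right (heavy = foot alone; LL = one foot; stranded L unfooted): (ˈte.ni) (ˈpo:.mu) (ˈgof) (ˈror) (ˈri:p) (ˈlep).
Foot heads: 1, 3, 5, 6, 7, 8.
Primary stress on the rightmost head = syllable 8.
Secondary stress on 1, 3, 5, 6, 7: ˌte.ni.ˌpo:.mu.ˌgof.ˌror.ˌri:p.ˈlep.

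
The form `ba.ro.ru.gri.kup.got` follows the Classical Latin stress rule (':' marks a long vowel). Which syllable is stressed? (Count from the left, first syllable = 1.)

5

Classical Latin: stress the penult if heavy (long vowel or closed), else the antepenult.
Weights: 4 gri L, 5 kup H, 6 got H.
The penult (syllable 5, kup) is heavy, so it takes stress.
Stress on syllable 5: ba.ro.ru.gri.ˈkup.got.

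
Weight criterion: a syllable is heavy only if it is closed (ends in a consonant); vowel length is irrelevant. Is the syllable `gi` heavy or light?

`gi`: short vowel, open (no coda). Open (no coda) → light.

light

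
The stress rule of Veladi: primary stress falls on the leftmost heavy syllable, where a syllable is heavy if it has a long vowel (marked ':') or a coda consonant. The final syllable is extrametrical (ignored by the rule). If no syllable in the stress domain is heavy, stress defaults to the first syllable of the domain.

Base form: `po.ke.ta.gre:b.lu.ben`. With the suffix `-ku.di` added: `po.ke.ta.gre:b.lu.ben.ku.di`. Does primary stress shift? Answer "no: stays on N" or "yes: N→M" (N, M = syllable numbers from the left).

no: stays on 4

Base `po.ke.ta.gre:b.lu.ben` (6 syllables):
  The final syllable (6, ben) is extrametrical; the stress domain is syllables 1–5.
  Weights: 1 po L, 2 ke L, 3 ta L, 4 gre:b H, 5 lu L.
  Heavy syllables in the domain: 4. The leftmost is syllable 4 (gre:b).
  → primary stress on syllable 4.
Suffixed `po.ke.ta.gre:b.lu.ben.ku.di` (8 syllables):
  The final syllable (8, di) is extrametrical; the stress domain is syllables 1–7.
  Weights: 1 po L, 2 ke L, 3 ta L, 4 gre:b H, 5 lu L, 6 ben H, 7 ku L.
  Heavy syllables in the domain: 4, 6. The leftmost is syllable 4 (gre:b).
  → primary stress on syllable 4.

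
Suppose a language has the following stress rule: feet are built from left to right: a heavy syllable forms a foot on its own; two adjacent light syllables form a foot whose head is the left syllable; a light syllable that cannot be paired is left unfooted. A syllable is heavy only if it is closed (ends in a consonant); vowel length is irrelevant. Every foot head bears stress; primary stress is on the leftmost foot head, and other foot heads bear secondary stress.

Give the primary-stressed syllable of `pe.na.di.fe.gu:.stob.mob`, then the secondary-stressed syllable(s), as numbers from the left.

primary 1, secondary 3, 6, 7

Weights: 1 pe L, 2 na L, 3 di L, 4 fe L, 5 gu: L, 6 stob H, 7 mob H.
Parse left to right (heavy = foot alone; LL = one foot; stranded L unfooted): (ˈpe.na) (ˈdi.fe) gu: (ˈstob) (ˈmob).
Foot heads: 1, 3, 6, 7.
Primary stress on the leftmost head = syllable 1.
Secondary stress on 3, 6, 7: ˈpe.na.ˌdi.fe.gu:.ˌstob.ˌmob.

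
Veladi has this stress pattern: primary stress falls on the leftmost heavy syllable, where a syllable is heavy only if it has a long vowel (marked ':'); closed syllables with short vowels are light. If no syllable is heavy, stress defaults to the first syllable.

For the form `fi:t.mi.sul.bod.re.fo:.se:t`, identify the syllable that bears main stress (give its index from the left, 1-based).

Weights: 1 fi:t H, 2 mi L, 3 sul L, 4 bod L, 5 re L, 6 fo: H, 7 se:t H.
Heavy syllables in the domain: 1, 6, 7. The leftmost is syllable 1 (fi:t).
Primary stress: syllable 1 → ˈfi:t.mi.sul.bod.re.fo:.se:t.

1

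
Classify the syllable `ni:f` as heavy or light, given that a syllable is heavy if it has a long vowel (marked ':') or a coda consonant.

`ni:f`: long vowel, closed (coda /f/). Long vowel and closed → heavy.

heavy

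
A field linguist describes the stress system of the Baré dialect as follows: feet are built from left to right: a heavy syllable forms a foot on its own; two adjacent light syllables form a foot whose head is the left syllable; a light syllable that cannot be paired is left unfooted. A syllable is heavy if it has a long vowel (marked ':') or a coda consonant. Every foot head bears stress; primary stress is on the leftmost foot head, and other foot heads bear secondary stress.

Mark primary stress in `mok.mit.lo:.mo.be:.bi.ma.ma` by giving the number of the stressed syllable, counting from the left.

1

Weights: 1 mok H, 2 mit H, 3 lo: H, 4 mo L, 5 be: H, 6 bi L, 7 ma L, 8 ma L.
Parse left to right (heavy = foot alone; LL = one foot; stranded L unfooted): (ˈmok) (ˈmit) (ˈlo:) mo (ˈbe:) (ˈbi.ma) ma.
Foot heads: 1, 2, 3, 5, 6.
Primary stress on the leftmost head = syllable 1.
Primary stress: syllable 1 → ˈmok.mit.lo:.mo.be:.bi.ma.ma.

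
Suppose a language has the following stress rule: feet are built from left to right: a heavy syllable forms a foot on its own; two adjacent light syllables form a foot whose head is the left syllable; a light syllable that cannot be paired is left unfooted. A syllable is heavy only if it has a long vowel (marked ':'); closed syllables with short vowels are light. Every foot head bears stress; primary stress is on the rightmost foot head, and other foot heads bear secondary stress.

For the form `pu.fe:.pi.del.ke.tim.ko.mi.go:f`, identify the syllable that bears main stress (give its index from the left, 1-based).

9

Weights: 1 pu L, 2 fe: H, 3 pi L, 4 del L, 5 ke L, 6 tim L, 7 ko L, 8 mi L, 9 go:f H.
Parse left to right (heavy = foot alone; LL = one foot; stranded L unfooted): pu (ˈfe:) (ˈpi.del) (ˈke.tim) (ˈko.mi) (ˈgo:f).
Foot heads: 2, 3, 5, 7, 9.
Primary stress on the rightmost head = syllable 9.
Primary stress: syllable 9 → pu.fe:.pi.del.ke.tim.ko.mi.ˈgo:f.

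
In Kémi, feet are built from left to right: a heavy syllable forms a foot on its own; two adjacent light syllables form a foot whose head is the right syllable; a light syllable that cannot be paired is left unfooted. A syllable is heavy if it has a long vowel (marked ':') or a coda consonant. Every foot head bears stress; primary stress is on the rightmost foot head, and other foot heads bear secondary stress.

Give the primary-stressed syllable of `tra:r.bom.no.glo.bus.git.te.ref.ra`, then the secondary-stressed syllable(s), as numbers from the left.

Weights: 1 tra:r H, 2 bom H, 3 no L, 4 glo L, 5 bus H, 6 git H, 7 te L, 8 ref H, 9 ra L.
Parse left to right (heavy = foot alone; LL = one foot; stranded L unfooted): (ˈtra:r) (ˈbom) (no.ˈglo) (ˈbus) (ˈgit) te (ˈref) ra.
Foot heads: 1, 2, 4, 5, 6, 8.
Primary stress on the rightmost head = syllable 8.
Secondary stress on 1, 2, 4, 5, 6: ˌtra:r.ˌbom.no.ˌglo.ˌbus.ˌgit.te.ˈref.ra.

primary 8, secondary 1, 2, 4, 5, 6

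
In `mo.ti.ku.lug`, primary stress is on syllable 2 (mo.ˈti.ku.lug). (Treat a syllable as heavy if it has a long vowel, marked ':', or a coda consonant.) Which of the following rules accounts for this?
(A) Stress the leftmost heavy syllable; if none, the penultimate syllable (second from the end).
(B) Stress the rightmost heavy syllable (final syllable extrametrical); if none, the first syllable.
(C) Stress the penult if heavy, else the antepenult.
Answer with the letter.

Rule A → syllable 4 (observed: 2).
Rule B → syllable 1 (observed: 2).
Rule C → syllable 2 ✓.

C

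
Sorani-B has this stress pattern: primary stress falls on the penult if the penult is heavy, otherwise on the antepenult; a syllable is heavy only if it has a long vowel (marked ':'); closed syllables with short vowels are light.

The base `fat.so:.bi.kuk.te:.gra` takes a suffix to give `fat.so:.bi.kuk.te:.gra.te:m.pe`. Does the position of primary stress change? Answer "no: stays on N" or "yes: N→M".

Base `fat.so:.bi.kuk.te:.gra` (6 syllables):
  Weights: 4 kuk L, 5 te: H, 6 gra L.
  The penult (syllable 5, te:) is heavy, so it takes stress.
  → primary stress on syllable 5.
Suffixed `fat.so:.bi.kuk.te:.gra.te:m.pe` (8 syllables):
  Weights: 6 gra L, 7 te:m H, 8 pe L.
  The penult (syllable 7, te:m) is heavy, so it takes stress.
  → primary stress on syllable 7.

yes: 5→7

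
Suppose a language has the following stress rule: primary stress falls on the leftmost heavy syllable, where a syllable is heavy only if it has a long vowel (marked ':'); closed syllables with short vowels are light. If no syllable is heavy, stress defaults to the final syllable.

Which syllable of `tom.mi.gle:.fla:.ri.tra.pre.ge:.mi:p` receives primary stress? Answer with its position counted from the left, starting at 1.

Weights: 1 tom L, 2 mi L, 3 gle: H, 4 fla: H, 5 ri L, 6 tra L, 7 pre L, 8 ge: H, 9 mi:p H.
Heavy syllables in the domain: 3, 4, 8, 9. The leftmost is syllable 3 (gle:).
Primary stress: syllable 3 → tom.mi.ˈgle:.fla:.ri.tra.pre.ge:.mi:p.

3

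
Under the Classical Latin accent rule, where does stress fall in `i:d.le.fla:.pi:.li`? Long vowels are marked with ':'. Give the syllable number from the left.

4

Classical Latin: stress the penult if heavy (long vowel or closed), else the antepenult.
Weights: 3 fla: H, 4 pi: H, 5 li L.
The penult (syllable 4, pi:) is heavy, so it takes stress.
Stress on syllable 4: i:d.le.fla:.ˈpi:.li.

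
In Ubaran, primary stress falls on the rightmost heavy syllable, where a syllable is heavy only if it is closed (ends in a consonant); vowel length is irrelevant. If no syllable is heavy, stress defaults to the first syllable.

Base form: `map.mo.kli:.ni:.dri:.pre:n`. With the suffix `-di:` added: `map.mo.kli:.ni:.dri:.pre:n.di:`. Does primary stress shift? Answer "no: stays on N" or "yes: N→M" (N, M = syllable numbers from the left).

no: stays on 6

Base `map.mo.kli:.ni:.dri:.pre:n` (6 syllables):
  Weights: 1 map H, 2 mo L, 3 kli: L, 4 ni: L, 5 dri: L, 6 pre:n H.
  Heavy syllables in the domain: 1, 6. The rightmost is syllable 6 (pre:n).
  → primary stress on syllable 6.
Suffixed `map.mo.kli:.ni:.dri:.pre:n.di:` (7 syllables):
  Weights: 1 map H, 2 mo L, 3 kli: L, 4 ni: L, 5 dri: L, 6 pre:n H, 7 di: L.
  Heavy syllables in the domain: 1, 6. The rightmost is syllable 6 (pre:n).
  → primary stress on syllable 6.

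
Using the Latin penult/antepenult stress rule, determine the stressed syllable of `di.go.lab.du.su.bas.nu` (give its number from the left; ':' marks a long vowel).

6

Classical Latin: stress the penult if heavy (long vowel or closed), else the antepenult.
Weights: 5 su L, 6 bas H, 7 nu L.
The penult (syllable 6, bas) is heavy, so it takes stress.
Stress on syllable 6: di.go.lab.du.su.ˈbas.nu.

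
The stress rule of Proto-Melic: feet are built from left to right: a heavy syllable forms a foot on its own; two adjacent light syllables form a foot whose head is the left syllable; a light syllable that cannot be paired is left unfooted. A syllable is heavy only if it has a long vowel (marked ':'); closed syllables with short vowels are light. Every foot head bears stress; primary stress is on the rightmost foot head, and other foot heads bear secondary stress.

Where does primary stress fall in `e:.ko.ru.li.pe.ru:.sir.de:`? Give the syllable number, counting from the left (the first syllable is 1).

Weights: 1 e: H, 2 ko L, 3 ru L, 4 li L, 5 pe L, 6 ru: H, 7 sir L, 8 de: H.
Parse left to right (heavy = foot alone; LL = one foot; stranded L unfooted): (ˈe:) (ˈko.ru) (ˈli.pe) (ˈru:) sir (ˈde:).
Foot heads: 1, 2, 4, 6, 8.
Primary stress on the rightmost head = syllable 8.
Primary stress: syllable 8 → e:.ko.ru.li.pe.ru:.sir.ˈde:.

8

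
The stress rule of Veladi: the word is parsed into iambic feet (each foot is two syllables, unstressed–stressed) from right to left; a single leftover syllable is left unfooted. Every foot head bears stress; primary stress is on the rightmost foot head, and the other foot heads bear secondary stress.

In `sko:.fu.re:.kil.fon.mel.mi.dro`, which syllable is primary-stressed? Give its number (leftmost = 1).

Parse right to left into iambic (σˈσ) feet: (sko:.ˈfu) (re:.ˈkil) (fon.ˈmel) (mi.ˈdro).
Foot heads (stressed positions): 2, 4, 6, 8.
End Rule Rightmost: primary stress on the rightmost head = syllable 8.
Primary stress: syllable 8 → sko:.fu.re:.kil.fon.mel.mi.ˈdro.

8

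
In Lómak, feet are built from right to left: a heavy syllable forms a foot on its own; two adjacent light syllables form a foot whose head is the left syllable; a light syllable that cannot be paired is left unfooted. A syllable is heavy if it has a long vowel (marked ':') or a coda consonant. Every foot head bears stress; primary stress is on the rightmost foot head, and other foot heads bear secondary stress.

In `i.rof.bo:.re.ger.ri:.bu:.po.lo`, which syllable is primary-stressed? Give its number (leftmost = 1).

8

Weights: 1 i L, 2 rof H, 3 bo: H, 4 re L, 5 ger H, 6 ri: H, 7 bu: H, 8 po L, 9 lo L.
Parse right to left (heavy = foot alone; LL = one foot; stranded L unfooted): i (ˈrof) (ˈbo:) re (ˈger) (ˈri:) (ˈbu:) (ˈpo.lo).
Foot heads: 2, 3, 5, 6, 7, 8.
Primary stress on the rightmost head = syllable 8.
Primary stress: syllable 8 → i.rof.bo:.re.ger.ri:.bu:.ˈpo.lo.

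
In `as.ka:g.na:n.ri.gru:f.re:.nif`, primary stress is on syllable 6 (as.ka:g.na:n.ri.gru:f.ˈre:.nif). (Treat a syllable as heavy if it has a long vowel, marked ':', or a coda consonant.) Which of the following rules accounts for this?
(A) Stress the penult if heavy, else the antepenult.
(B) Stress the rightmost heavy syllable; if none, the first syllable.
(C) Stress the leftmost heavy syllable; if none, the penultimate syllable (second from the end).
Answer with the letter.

Rule A → syllable 6 ✓.
Rule B → syllable 7 (observed: 6).
Rule C → syllable 1 (observed: 6).

A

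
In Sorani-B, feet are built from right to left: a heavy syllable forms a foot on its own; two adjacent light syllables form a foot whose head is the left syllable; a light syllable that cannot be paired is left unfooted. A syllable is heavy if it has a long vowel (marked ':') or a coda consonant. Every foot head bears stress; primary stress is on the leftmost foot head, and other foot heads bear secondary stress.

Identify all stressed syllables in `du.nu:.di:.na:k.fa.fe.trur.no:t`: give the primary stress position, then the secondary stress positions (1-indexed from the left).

Weights: 1 du L, 2 nu: H, 3 di: H, 4 na:k H, 5 fa L, 6 fe L, 7 trur H, 8 no:t H.
Parse right to left (heavy = foot alone; LL = one foot; stranded L unfooted): du (ˈnu:) (ˈdi:) (ˈna:k) (ˈfa.fe) (ˈtrur) (ˈno:t).
Foot heads: 2, 3, 4, 5, 7, 8.
Primary stress on the leftmost head = syllable 2.
Secondary stress on 3, 4, 5, 7, 8: du.ˈnu:.ˌdi:.ˌna:k.ˌfa.fe.ˌtrur.ˌno:t.

primary 2, secondary 3, 4, 5, 7, 8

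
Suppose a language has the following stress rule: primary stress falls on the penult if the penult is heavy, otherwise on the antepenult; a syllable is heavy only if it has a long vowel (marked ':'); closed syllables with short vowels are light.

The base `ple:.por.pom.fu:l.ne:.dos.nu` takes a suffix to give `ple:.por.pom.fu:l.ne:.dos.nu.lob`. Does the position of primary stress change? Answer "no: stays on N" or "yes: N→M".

yes: 5→6

Base `ple:.por.pom.fu:l.ne:.dos.nu` (7 syllables):
  Weights: 5 ne: H, 6 dos L, 7 nu L.
  The penult (syllable 6, dos) is light, so stress falls on the antepenult (syllable 5, ne:).
  → primary stress on syllable 5.
Suffixed `ple:.por.pom.fu:l.ne:.dos.nu.lob` (8 syllables):
  Weights: 6 dos L, 7 nu L, 8 lob L.
  The penult (syllable 7, nu) is light, so stress falls on the antepenult (syllable 6, dos).
  → primary stress on syllable 6.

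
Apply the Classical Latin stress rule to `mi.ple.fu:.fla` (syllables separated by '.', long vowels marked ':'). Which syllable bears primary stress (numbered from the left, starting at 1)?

Classical Latin: stress the penult if heavy (long vowel or closed), else the antepenult.
Weights: 2 ple L, 3 fu: H, 4 fla L.
The penult (syllable 3, fu:) is heavy, so it takes stress.
Stress on syllable 3: mi.ple.ˈfu:.fla.

3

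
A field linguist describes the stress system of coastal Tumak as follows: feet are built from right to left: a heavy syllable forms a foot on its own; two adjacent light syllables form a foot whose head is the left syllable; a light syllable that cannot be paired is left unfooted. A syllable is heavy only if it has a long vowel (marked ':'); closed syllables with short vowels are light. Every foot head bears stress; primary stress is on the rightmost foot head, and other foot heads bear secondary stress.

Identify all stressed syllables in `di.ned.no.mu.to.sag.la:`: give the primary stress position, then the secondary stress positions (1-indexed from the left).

primary 7, secondary 1, 3, 5

Weights: 1 di L, 2 ned L, 3 no L, 4 mu L, 5 to L, 6 sag L, 7 la: H.
Parse right to left (heavy = foot alone; LL = one foot; stranded L unfooted): (ˈdi.ned) (ˈno.mu) (ˈto.sag) (ˈla:).
Foot heads: 1, 3, 5, 7.
Primary stress on the rightmost head = syllable 7.
Secondary stress on 1, 3, 5: ˌdi.ned.ˌno.mu.ˌto.sag.ˈla:.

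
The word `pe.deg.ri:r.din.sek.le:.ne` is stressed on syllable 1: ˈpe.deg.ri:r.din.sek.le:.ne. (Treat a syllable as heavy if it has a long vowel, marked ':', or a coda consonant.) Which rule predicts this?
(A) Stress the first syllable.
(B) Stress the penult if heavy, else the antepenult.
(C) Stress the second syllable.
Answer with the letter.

Rule A → syllable 1 ✓.
Rule B → syllable 6 (observed: 1).
Rule C → syllable 2 (observed: 1).

A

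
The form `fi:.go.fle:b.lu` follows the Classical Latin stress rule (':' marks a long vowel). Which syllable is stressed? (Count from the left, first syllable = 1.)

Classical Latin: stress the penult if heavy (long vowel or closed), else the antepenult.
Weights: 2 go L, 3 fle:b H, 4 lu L.
The penult (syllable 3, fle:b) is heavy, so it takes stress.
Stress on syllable 3: fi:.go.ˈfle:b.lu.

3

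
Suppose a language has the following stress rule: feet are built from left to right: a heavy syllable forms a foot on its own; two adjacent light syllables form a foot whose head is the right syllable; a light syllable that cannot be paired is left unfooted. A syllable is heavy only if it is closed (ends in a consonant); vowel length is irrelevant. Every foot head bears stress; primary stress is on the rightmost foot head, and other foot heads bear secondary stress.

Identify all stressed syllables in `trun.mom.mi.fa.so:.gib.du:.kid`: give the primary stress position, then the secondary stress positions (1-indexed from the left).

primary 8, secondary 1, 2, 4, 6

Weights: 1 trun H, 2 mom H, 3 mi L, 4 fa L, 5 so: L, 6 gib H, 7 du: L, 8 kid H.
Parse left to right (heavy = foot alone; LL = one foot; stranded L unfooted): (ˈtrun) (ˈmom) (mi.ˈfa) so: (ˈgib) du: (ˈkid).
Foot heads: 1, 2, 4, 6, 8.
Primary stress on the rightmost head = syllable 8.
Secondary stress on 1, 2, 4, 6: ˌtrun.ˌmom.mi.ˌfa.so:.ˌgib.du:.ˈkid.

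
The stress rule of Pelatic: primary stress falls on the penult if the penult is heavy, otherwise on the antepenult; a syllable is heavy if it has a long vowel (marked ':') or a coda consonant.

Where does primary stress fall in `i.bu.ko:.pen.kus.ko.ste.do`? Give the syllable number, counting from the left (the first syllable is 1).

6

Weights: 6 ko L, 7 ste L, 8 do L.
The penult (syllable 7, ste) is light, so stress falls on the antepenult (syllable 6, ko).
Primary stress: syllable 6 → i.bu.ko:.pen.kus.ˈko.ste.do.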